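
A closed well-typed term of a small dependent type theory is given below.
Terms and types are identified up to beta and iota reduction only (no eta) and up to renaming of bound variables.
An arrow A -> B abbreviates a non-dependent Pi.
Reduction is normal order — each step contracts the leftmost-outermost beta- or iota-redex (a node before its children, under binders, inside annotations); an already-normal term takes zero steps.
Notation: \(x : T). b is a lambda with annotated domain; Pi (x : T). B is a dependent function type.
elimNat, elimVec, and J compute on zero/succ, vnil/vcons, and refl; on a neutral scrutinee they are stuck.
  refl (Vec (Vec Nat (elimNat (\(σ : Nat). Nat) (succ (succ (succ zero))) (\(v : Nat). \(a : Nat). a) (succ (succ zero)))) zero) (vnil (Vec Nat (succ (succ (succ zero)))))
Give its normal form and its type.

reduced normal form:
  refl (Vec (Vec Nat (succ (succ (succ zero)))) zero) (vnil (Vec Nat (succ (succ (succ zero)))))
type:
  Eq (Vec (Vec Nat (succ (succ (succ zero)))) zero) (vnil (Vec Nat (succ (succ (succ zero))))) (vnil (Vec Nat (succ (succ (succ zero)))))


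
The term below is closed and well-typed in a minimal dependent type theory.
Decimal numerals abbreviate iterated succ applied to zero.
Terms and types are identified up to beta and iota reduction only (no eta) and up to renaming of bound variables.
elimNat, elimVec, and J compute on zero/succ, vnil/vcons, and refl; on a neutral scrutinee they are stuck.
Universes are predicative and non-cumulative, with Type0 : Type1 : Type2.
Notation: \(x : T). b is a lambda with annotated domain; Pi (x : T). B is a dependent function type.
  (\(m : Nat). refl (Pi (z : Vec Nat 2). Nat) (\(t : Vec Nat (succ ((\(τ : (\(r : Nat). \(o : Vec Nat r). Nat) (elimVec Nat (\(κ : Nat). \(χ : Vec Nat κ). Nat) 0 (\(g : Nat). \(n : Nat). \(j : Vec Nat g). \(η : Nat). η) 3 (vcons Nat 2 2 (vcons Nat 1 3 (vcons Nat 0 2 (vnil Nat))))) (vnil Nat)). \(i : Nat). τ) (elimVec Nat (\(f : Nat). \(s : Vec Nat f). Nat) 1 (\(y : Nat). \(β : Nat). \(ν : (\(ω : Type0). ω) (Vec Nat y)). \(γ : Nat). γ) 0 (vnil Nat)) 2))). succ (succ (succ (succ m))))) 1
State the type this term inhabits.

type:
  Eq (Pi (m : Vec Nat 2). Nat) (\(z : Vec Nat 2). 5) (\(t : Vec Nat 2). 5)


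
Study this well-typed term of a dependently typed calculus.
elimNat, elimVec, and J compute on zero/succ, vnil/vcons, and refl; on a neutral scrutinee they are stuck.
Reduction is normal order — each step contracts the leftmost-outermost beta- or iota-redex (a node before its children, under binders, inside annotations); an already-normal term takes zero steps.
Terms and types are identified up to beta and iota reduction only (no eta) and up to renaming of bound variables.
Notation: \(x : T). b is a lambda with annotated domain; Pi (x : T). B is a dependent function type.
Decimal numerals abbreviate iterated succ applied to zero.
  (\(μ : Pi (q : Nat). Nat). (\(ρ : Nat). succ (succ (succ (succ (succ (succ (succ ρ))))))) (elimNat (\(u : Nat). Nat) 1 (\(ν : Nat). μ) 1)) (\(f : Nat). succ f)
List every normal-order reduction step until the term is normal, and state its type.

normal-order reduction:
  (\(μ : Pi (q : Nat). Nat). (\(ρ : Nat). succ (succ (succ (succ (succ (succ (succ ρ))))))) (elimNat (\(u : Nat). Nat) 1 (\(ν : Nat). μ) 1)) (\(f : Nat). succ f)
  ~> (\(μ : Nat). succ (succ (succ (succ (succ (succ (succ μ))))))) (elimNat (\(q : Nat). Nat) 1 (\(ρ : Nat). \(u : Nat). succ u) 1)
  ~> succ (succ (succ (succ (succ (succ (succ (elimNat (\(μ : Nat). Nat) 1 (\(q : Nat). \(ρ : Nat). succ ρ) 1)))))))
  ~> succ (succ (succ (succ (succ (succ (succ ((\(μ : Nat). \(q : Nat). succ q) 0 (elimNat (\(ρ : Nat). Nat) 1 (\(u : Nat). \(ν : Nat). succ ν) 0))))))))
  ~> succ (succ (succ (succ (succ (succ (succ ((\(μ : Nat). succ μ) (elimNat (\(q : Nat). Nat) 1 (\(ρ : Nat). \(u : Nat). succ u) 0))))))))
  ~> succ (succ (succ (succ (succ (succ (succ (succ (elimNat (\(μ : Nat). Nat) 1 (\(q : Nat). \(ρ : Nat). succ ρ) 0))))))))
  ~> 9
the term's type:
  Nat


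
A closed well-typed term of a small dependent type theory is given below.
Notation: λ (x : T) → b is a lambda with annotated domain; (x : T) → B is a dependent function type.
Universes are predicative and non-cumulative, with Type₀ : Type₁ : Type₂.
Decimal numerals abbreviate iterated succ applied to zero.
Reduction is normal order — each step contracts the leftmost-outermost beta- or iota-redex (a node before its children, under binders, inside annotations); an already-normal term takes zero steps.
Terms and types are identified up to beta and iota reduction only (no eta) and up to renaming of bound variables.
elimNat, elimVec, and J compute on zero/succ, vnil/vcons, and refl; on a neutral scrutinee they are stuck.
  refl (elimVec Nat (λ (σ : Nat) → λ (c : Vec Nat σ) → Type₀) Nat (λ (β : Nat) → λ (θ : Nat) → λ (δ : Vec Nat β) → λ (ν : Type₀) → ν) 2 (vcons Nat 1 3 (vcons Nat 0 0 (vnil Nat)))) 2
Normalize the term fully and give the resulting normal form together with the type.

resulting normal form:
  refl Nat 2
the term's type:
  Eq Nat 2 2
observation: reduction starts at an elimVec iota-redex, and 11 normal-order steps reach the normal form.


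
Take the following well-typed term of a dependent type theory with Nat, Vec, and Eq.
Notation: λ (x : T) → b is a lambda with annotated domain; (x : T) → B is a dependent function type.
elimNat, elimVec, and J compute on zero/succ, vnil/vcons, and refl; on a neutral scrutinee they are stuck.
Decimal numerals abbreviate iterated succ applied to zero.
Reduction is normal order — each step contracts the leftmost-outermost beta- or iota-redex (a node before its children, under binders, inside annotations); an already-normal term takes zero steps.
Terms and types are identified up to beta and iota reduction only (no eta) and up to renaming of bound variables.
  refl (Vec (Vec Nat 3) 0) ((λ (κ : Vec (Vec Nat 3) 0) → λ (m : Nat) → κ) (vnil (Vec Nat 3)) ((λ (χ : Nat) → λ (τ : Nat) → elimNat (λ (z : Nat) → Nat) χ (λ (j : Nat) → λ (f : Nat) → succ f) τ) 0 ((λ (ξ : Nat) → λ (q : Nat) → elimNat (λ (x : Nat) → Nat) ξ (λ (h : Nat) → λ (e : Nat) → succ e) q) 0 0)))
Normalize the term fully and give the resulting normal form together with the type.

reduced normal form:
  refl (Vec (Vec Nat 3) 0) (vnil (Vec Nat 3))
the term's type:
  Eq (Vec (Vec Nat 3) 0) (vnil (Vec Nat 3)) (vnil (Vec Nat 3))


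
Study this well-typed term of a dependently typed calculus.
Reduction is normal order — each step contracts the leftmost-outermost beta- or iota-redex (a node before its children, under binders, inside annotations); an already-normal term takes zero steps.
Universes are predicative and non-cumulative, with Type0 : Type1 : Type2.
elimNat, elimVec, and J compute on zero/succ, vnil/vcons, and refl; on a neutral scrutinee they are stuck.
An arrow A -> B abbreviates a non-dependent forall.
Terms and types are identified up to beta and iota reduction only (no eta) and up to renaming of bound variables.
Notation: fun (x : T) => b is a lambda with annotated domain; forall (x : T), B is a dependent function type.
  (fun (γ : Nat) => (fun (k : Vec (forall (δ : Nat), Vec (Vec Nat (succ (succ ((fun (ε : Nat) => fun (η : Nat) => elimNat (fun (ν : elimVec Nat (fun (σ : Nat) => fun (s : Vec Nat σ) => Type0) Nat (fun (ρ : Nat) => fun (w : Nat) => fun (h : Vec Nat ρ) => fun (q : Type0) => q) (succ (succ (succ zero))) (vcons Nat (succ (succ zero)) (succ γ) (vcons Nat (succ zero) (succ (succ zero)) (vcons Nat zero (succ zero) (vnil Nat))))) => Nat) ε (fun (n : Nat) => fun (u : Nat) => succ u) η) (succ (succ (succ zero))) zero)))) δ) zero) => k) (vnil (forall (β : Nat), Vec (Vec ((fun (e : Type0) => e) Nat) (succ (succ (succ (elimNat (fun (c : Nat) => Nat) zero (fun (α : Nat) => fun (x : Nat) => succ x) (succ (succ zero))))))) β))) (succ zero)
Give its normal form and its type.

normal form:
  vnil (forall (γ : Nat), Vec (Vec Nat (succ (succ (succ (succ (succ zero)))))) γ)
type:
  Vec (forall (γ : Nat), Vec (Vec Nat (succ (succ (succ (succ (succ zero)))))) γ) zero
observation: 10 normal-order steps separate the term from its normal form.


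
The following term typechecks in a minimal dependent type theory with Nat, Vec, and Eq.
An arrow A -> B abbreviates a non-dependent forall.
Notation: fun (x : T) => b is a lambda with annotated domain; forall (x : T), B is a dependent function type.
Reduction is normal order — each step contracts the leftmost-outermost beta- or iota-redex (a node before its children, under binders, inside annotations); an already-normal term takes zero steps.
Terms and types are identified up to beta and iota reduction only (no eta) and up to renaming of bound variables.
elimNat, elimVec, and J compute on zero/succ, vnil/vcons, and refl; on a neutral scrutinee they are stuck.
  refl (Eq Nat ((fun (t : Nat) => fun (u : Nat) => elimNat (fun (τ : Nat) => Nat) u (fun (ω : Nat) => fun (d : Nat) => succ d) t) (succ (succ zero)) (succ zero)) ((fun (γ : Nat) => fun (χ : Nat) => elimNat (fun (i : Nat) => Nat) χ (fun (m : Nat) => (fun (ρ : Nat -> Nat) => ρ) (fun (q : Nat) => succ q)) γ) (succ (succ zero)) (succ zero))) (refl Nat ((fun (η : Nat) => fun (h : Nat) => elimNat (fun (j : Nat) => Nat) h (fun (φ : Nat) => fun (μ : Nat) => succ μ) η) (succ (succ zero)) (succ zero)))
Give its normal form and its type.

normal form:
  refl (Eq Nat (succ (succ (succ zero))) (succ (succ (succ zero)))) (refl Nat (succ (succ (succ zero))))
inferred type:
  Eq (Eq Nat (succ (succ (succ zero))) (succ (succ (succ zero)))) (refl Nat (succ (succ (succ zero)))) (refl Nat (succ (succ (succ zero))))
observation: the term reaches its normal form after 29 normal-order steps.


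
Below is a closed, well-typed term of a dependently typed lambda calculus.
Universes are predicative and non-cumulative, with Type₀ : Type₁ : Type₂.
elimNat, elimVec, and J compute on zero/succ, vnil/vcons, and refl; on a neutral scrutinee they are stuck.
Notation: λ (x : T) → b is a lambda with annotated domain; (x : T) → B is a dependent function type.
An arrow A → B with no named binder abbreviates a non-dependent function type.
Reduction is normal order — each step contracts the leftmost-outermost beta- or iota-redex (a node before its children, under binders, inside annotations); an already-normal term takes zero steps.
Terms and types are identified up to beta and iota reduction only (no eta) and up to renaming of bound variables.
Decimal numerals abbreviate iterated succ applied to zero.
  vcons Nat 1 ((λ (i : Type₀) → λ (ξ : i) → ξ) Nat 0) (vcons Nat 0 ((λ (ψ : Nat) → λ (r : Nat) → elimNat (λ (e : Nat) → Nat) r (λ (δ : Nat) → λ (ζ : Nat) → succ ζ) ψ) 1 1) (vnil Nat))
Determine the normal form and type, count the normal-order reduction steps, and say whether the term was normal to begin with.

reduced normal form:
  vcons Nat 1 0 (vcons Nat 0 2 (vnil Nat))
inferred type:
  Vec Nat 2
reduction steps (normal order): 8
started in normal form: no
first contracted redex: a beta-redex


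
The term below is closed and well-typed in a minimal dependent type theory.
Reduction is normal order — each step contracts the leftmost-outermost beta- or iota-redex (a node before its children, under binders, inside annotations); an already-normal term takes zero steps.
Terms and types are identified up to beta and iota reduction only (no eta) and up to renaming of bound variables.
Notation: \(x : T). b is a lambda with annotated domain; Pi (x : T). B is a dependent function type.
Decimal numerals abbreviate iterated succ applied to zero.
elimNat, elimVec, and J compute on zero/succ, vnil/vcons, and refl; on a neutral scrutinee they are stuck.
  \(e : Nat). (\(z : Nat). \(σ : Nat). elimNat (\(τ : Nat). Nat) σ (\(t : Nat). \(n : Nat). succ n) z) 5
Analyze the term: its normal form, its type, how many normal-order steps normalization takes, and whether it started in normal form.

reduced normal form:
  \(e : Nat). \(z : Nat). succ (succ (succ (succ (succ z))))
type:
  Pi (e : Nat). Pi (z : Nat). Nat
normal-order step count: 17
term was already normal: no
first contracted redex: a beta-redex


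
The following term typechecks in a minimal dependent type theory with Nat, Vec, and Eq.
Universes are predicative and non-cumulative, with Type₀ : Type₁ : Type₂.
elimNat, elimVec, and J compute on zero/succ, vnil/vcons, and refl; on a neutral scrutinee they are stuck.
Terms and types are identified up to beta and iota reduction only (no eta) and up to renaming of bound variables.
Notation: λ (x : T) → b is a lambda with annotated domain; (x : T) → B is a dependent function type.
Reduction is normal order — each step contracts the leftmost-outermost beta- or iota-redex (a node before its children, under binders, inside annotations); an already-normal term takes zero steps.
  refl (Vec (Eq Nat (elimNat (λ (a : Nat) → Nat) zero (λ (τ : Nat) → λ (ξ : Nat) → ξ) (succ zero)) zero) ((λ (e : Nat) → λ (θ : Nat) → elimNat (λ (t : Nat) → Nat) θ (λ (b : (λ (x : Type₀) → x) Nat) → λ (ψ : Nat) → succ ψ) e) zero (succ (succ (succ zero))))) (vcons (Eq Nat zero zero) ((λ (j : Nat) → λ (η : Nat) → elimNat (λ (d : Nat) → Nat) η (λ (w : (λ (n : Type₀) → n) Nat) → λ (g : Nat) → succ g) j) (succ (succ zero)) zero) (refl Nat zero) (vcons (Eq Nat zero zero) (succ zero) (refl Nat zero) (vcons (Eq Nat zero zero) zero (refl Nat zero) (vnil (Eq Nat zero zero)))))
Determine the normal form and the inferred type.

reduced normal form:
  refl (Vec (Eq Nat zero zero) (succ (succ (succ zero)))) (vcons (Eq Nat zero zero) (succ (succ zero)) (refl Nat zero) (vcons (Eq Nat zero zero) (succ zero) (refl Nat zero) (vcons (Eq Nat zero zero) zero (refl Nat zero) (vnil (Eq Nat zero zero)))))
the term's type:
  Eq (Vec (Eq Nat zero zero) (succ (succ (succ zero)))) (vcons (Eq Nat zero zero) (succ (succ zero)) (refl Nat zero) (vcons (Eq Nat zero zero) (succ zero) (refl Nat zero) (vcons (Eq Nat zero zero) zero (refl Nat zero) (vnil (Eq Nat zero zero))))) (vcons (Eq Nat zero zero) (succ (succ zero)) (refl Nat zero) (vcons (Eq Nat zero zero) (succ zero) (refl Nat zero) (vcons (Eq Nat zero zero) zero (refl Nat zero) (vnil (Eq Nat zero zero)))))
observation: normalization takes exactly 16 steps under the normal-order strategy.


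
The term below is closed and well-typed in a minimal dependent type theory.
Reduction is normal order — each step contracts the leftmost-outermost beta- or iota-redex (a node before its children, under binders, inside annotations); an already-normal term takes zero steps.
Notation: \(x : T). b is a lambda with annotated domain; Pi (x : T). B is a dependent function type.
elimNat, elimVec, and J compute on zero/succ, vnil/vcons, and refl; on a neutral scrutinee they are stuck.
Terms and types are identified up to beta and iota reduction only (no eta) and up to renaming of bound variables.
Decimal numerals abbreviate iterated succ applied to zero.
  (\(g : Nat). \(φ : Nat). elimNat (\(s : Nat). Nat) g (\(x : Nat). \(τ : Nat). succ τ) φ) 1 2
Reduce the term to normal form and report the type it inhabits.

reduced normal form:
  3
inferred type:
  Nat
observation: the first redex contracted is a beta-redex; the normal form is reached in 9 normal-order steps.


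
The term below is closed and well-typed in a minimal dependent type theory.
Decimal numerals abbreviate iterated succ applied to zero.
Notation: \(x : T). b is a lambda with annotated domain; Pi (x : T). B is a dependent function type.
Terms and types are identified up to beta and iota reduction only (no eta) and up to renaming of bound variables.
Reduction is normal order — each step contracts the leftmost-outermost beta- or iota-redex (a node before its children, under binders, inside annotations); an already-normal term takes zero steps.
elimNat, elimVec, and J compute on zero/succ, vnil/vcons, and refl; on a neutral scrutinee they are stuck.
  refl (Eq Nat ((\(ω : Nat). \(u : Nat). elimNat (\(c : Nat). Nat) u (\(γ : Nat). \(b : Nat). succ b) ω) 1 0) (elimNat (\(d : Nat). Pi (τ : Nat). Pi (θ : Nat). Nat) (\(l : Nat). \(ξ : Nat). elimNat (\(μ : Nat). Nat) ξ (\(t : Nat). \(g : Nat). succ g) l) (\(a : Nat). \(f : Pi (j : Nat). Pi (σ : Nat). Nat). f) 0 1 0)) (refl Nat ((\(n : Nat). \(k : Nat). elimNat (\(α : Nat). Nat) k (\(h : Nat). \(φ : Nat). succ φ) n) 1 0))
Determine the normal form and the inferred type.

normal form:
  refl (Eq Nat 1 1) (refl Nat 1)
inferred type:
  Eq (Eq Nat 1 1) (refl Nat 1) (refl Nat 1)
observation: 19 normal-order steps separate the term from its normal form.


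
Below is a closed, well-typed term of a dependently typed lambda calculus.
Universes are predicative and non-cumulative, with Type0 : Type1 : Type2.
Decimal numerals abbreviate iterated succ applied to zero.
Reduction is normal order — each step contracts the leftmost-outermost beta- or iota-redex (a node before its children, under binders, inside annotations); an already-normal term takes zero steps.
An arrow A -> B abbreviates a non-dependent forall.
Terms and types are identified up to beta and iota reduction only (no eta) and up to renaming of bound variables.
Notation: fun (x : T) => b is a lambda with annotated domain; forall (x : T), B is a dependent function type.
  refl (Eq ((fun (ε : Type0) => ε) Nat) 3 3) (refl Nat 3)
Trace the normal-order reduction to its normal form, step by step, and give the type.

normal-order reduction:
  refl (Eq ((fun (ε : Type0) => ε) Nat) 3 3) (refl Nat 3)
  ~> refl (Eq Nat 3 3) (refl Nat 3)
type:
  Eq (Eq Nat 3 3) (refl Nat 3) (refl Nat 3)


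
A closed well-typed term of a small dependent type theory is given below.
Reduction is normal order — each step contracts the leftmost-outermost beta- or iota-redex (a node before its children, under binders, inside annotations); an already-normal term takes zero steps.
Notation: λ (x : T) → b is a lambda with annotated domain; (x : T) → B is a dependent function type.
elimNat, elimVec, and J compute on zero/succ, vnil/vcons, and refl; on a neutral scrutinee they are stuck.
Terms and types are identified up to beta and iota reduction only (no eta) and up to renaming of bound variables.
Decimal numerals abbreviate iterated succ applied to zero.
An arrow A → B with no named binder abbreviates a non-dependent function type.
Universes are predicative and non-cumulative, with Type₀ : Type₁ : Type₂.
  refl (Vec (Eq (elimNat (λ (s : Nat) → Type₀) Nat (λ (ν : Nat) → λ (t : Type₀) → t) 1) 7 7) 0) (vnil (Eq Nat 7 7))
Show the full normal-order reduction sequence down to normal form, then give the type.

reduction (normal order):
  refl (Vec (Eq (elimNat (λ (s : Nat) → Type₀) Nat (λ (ν : Nat) → λ (t : Type₀) → t) 1) 7 7) 0) (vnil (Eq Nat 7 7))
  ~> refl (Vec (Eq ((λ (s : Nat) → λ (ν : Type₀) → ν) 0 (elimNat (λ (t : Nat) → Type₀) Nat (λ (r : Nat) → λ (β : Type₀) → β) 0)) 7 7) 0) (vnil (Eq Nat 7 7))
  ~> refl (Vec (Eq ((λ (s : Type₀) → s) (elimNat (λ (ν : Nat) → Type₀) Nat (λ (t : Nat) → λ (r : Type₀) → r) 0)) 7 7) 0) (vnil (Eq Nat 7 7))
  ~> refl (Vec (Eq (elimNat (λ (s : Nat) → Type₀) Nat (λ (ν : Nat) → λ (t : Type₀) → t) 0) 7 7) 0) (vnil (Eq Nat 7 7))
  ~> refl (Vec (Eq Nat 7 7) 0) (vnil (Eq Nat 7 7))
type:
  Eq (Vec (Eq Nat 7 7) 0) (vnil (Eq Nat 7 7)) (vnil (Eq Nat 7 7))


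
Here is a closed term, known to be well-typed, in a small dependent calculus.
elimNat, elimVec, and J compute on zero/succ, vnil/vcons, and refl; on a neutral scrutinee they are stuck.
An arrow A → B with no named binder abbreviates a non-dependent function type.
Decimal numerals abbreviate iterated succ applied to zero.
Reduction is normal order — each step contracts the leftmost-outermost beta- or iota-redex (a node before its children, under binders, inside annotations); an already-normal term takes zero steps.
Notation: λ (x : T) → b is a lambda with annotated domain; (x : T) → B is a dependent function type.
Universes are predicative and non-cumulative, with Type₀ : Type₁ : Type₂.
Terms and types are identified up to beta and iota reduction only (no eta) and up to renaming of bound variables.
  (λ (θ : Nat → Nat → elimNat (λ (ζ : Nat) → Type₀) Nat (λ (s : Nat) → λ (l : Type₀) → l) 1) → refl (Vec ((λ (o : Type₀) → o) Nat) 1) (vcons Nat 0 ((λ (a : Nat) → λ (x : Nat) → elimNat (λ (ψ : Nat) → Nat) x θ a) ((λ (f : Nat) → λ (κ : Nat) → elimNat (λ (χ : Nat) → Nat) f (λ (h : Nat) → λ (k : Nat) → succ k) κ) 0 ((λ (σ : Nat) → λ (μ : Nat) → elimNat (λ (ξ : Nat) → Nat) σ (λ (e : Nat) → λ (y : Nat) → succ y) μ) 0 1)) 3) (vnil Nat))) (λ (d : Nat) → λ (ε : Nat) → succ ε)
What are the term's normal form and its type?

normal form:
  refl (Vec Nat 1) (vcons Nat 0 4 (vnil Nat))
the term's type:
  Eq (Vec Nat 1) (vcons Nat 0 4 (vnil Nat)) (vcons Nat 0 4 (vnil Nat))


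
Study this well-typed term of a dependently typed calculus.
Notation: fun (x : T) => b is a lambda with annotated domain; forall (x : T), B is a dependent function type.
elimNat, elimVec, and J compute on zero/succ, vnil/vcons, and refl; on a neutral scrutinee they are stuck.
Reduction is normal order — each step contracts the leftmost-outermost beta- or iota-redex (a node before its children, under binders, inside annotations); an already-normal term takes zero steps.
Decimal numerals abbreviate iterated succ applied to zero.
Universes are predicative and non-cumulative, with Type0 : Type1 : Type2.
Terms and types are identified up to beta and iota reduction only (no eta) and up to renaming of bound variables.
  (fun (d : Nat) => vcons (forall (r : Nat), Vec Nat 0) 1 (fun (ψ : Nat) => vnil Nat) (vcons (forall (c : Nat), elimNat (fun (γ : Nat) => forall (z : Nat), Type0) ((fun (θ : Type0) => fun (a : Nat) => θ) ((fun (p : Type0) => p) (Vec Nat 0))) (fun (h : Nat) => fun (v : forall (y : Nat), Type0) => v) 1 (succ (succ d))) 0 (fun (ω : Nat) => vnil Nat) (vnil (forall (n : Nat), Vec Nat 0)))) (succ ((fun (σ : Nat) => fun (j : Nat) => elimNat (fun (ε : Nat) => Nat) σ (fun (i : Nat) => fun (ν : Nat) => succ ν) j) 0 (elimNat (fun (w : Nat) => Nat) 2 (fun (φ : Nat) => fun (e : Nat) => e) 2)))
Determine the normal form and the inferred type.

normal form:
  vcons (forall (d : Nat), Vec Nat 0) 1 (fun (r : Nat) => vnil Nat) (vcons (forall (ψ : Nat), Vec Nat 0) 0 (fun (c : Nat) => vnil Nat) (vnil (forall (γ : Nat), Vec Nat 0)))
the term's type:
  Vec (forall (d : Nat), Vec Nat 0) 2
observation: the first redex contracted is a beta-redex; the normal form is reached in 8 normal-order steps.


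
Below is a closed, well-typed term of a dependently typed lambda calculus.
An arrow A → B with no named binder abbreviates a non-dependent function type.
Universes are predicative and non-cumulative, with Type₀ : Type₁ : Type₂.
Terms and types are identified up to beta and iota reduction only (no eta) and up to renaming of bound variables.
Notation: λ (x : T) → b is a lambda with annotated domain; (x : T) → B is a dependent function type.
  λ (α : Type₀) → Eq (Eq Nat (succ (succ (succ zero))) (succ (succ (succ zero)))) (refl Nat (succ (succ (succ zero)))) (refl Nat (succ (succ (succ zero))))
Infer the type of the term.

inferred type:
  Type₀ → Type₀


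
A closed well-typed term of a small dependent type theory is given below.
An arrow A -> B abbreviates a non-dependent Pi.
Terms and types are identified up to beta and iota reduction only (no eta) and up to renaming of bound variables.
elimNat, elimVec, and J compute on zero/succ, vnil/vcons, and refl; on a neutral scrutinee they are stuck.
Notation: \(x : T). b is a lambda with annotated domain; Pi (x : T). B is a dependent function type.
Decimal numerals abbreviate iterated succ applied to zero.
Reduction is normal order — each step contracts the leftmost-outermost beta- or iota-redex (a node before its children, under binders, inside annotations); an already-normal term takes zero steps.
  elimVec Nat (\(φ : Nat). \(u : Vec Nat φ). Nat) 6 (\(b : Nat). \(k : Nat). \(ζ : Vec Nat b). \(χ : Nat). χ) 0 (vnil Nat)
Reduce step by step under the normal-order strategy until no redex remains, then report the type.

normal-order reduction sequence:
  elimVec Nat (\(φ : Nat). \(u : Vec Nat φ). Nat) 6 (\(b : Nat). \(k : Nat). \(ζ : Vec Nat b). \(χ : Nat). χ) 0 (vnil Nat)
  ~> 6
the term's type:
  Nat


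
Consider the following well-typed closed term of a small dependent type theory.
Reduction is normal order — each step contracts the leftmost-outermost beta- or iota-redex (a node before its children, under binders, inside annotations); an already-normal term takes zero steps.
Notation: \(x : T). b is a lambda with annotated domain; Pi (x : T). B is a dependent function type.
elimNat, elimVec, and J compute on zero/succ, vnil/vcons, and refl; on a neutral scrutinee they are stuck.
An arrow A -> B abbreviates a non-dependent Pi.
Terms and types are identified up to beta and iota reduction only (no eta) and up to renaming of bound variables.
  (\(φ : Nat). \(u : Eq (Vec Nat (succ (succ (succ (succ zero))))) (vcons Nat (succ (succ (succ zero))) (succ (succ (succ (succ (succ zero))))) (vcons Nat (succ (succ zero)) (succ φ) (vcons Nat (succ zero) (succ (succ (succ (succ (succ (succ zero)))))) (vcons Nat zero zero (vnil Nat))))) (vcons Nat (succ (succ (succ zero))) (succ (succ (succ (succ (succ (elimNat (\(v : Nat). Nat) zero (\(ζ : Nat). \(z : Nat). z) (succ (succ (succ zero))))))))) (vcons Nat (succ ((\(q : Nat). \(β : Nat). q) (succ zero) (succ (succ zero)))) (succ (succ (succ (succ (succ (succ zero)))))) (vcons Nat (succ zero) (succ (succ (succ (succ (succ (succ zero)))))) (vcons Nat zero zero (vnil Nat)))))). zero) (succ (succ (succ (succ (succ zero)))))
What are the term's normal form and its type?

reduced normal form:
  \(φ : Eq (Vec Nat (succ (succ (succ (succ zero))))) (vcons Nat (succ (succ (succ zero))) (succ (succ (succ (succ (succ zero))))) (vcons Nat (succ (succ zero)) (succ (succ (succ (succ (succ (succ zero)))))) (vcons Nat (succ zero) (succ (succ (succ (succ (succ (succ zero)))))) (vcons Nat zero zero (vnil Nat))))) (vcons Nat (succ (succ (succ zero))) (succ (succ (succ (succ (succ zero))))) (vcons Nat (succ (succ zero)) (succ (succ (succ (succ (succ (succ zero)))))) (vcons Nat (succ zero) (succ (succ (succ (succ (succ (succ zero)))))) (vcons Nat zero zero (vnil Nat)))))). zero
the term's type:
  Eq (Vec Nat (succ (succ (succ (succ zero))))) (vcons Nat (succ (succ (succ zero))) (succ (succ (succ (succ (succ zero))))) (vcons Nat (succ (succ zero)) (succ (succ (succ (succ (succ (succ zero)))))) (vcons Nat (succ zero) (succ (succ (succ (succ (succ (succ zero)))))) (vcons Nat zero zero (vnil Nat))))) (vcons Nat (succ (succ (succ zero))) (succ (succ (succ (succ (succ zero))))) (vcons Nat (succ (succ zero)) (succ (succ (succ (succ (succ (succ zero)))))) (vcons Nat (succ zero) (succ (succ (succ (succ (succ (succ zero)))))) (vcons Nat zero zero (vnil Nat))))) -> Nat
observation: 13 normal-order steps normalize the term, beginning with a beta-redex.


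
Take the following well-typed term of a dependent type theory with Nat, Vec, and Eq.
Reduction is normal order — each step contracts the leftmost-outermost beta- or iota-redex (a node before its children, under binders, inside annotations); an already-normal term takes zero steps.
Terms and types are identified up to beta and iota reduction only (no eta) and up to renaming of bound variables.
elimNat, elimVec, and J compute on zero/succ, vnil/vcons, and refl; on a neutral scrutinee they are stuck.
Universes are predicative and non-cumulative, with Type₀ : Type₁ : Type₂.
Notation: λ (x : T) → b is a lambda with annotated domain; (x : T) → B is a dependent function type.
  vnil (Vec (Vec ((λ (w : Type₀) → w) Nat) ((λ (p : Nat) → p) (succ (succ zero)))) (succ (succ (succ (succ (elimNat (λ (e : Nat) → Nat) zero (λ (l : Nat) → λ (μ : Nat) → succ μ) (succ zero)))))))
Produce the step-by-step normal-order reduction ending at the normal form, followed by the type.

reduction (normal order):
  vnil (Vec (Vec ((λ (w : Type₀) → w) Nat) ((λ (p : Nat) → p) (succ (succ zero)))) (succ (succ (succ (succ (elimNat (λ (e : Nat) → Nat) zero (λ (l : Nat) → λ (μ : Nat) → succ μ) (succ zero)))))))
  ~> vnil (Vec (Vec Nat ((λ (w : Nat) → w) (succ (succ zero)))) (succ (succ (succ (succ (elimNat (λ (p : Nat) → Nat) zero (λ (e : Nat) → λ (l : Nat) → succ l) (succ zero)))))))
  ~> vnil (Vec (Vec Nat (succ (succ zero))) (succ (succ (succ (succ (elimNat (λ (w : Nat) → Nat) zero (λ (p : Nat) → λ (e : Nat) → succ e) (succ zero)))))))
  ~> vnil (Vec (Vec Nat (succ (succ zero))) (succ (succ (succ (succ ((λ (w : Nat) → λ (p : Nat) → succ p) zero (elimNat (λ (e : Nat) → Nat) zero (λ (l : Nat) → λ (μ : Nat) → succ μ) zero)))))))
  ~> vnil (Vec (Vec Nat (succ (succ zero))) (succ (succ (succ (succ ((λ (w : Nat) → succ w) (elimNat (λ (p : Nat) → Nat) zero (λ (e : Nat) → λ (l : Nat) → succ l) zero)))))))
  ~> vnil (Vec (Vec Nat (succ (succ zero))) (succ (succ (succ (succ (succ (elimNat (λ (w : Nat) → Nat) zero (λ (p : Nat) → λ (e : Nat) → succ e) zero)))))))
  ~> vnil (Vec (Vec Nat (succ (succ zero))) (succ (succ (succ (succ (succ zero))))))
inferred type:
  Vec (Vec (Vec Nat (succ (succ zero))) (succ (succ (succ (succ (succ zero)))))) zero


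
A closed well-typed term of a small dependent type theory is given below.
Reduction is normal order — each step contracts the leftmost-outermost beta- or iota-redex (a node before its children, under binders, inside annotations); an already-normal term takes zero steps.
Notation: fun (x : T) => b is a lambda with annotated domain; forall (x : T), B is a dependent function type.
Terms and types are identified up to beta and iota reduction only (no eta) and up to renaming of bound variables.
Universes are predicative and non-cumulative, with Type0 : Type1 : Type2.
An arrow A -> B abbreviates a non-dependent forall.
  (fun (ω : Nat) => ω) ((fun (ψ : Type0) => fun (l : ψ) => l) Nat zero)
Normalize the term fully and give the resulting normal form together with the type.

normal form:
  zero
inferred type:
  Nat


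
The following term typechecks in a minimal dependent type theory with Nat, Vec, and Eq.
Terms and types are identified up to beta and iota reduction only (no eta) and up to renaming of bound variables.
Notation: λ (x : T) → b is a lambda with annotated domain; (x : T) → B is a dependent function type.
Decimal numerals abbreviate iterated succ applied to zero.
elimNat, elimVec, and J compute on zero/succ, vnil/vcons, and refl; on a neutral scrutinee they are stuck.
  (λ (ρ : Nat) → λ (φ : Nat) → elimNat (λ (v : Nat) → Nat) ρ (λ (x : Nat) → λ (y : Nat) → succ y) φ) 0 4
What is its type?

the term's type:
  Nat


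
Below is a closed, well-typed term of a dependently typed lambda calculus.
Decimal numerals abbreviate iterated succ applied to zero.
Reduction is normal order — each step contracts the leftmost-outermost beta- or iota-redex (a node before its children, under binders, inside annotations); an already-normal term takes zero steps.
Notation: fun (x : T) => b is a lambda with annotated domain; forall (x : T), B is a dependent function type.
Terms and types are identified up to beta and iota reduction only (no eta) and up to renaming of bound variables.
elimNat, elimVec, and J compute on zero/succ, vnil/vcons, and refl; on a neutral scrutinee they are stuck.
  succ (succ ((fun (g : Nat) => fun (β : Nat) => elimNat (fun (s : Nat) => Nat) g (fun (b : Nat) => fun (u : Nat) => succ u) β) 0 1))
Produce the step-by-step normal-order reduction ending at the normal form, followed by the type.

reduction (normal order):
  succ (succ ((fun (g : Nat) => fun (β : Nat) => elimNat (fun (s : Nat) => Nat) g (fun (b : Nat) => fun (u : Nat) => succ u) β) 0 1))
  ~> succ (succ ((fun (g : Nat) => elimNat (fun (β : Nat) => Nat) 0 (fun (s : Nat) => fun (b : Nat) => succ b) g) 1))
  ~> succ (succ (elimNat (fun (g : Nat) => Nat) 0 (fun (β : Nat) => fun (s : Nat) => succ s) 1))
  ~> succ (succ ((fun (g : Nat) => fun (β : Nat) => succ β) 0 (elimNat (fun (s : Nat) => Nat) 0 (fun (b : Nat) => fun (u : Nat) => succ u) 0)))
  ~> succ (succ ((fun (g : Nat) => succ g) (elimNat (fun (β : Nat) => Nat) 0 (fun (s : Nat) => fun (b : Nat) => succ b) 0)))
  ~> succ (succ (succ (elimNat (fun (g : Nat) => Nat) 0 (fun (β : Nat) => fun (s : Nat) => succ s) 0)))
  ~> 3
type:
  Nat


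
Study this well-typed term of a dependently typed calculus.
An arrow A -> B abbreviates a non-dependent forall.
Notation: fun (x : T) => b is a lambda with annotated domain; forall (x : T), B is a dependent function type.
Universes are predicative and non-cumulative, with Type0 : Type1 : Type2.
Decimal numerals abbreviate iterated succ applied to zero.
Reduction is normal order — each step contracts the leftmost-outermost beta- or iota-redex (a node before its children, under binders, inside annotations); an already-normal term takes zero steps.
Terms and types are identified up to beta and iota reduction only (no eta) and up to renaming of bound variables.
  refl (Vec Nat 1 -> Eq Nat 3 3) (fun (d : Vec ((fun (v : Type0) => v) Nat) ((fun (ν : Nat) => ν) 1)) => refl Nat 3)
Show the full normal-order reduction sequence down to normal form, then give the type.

normal-order reduction:
  refl (Vec Nat 1 -> Eq Nat 3 3) (fun (d : Vec ((fun (v : Type0) => v) Nat) ((fun (ν : Nat) => ν) 1)) => refl Nat 3)
  ~> refl (Vec Nat 1 -> Eq Nat 3 3) (fun (d : Vec Nat ((fun (v : Nat) => v) 1)) => refl Nat 3)
  ~> refl (Vec Nat 1 -> Eq Nat 3 3) (fun (d : Vec Nat 1) => refl Nat 3)
the term's type:
  Eq (Vec Nat 1 -> Eq Nat 3 3) (fun (d : Vec Nat 1) => refl Nat 3) (fun (v : Vec Nat 1) => refl Nat 3)


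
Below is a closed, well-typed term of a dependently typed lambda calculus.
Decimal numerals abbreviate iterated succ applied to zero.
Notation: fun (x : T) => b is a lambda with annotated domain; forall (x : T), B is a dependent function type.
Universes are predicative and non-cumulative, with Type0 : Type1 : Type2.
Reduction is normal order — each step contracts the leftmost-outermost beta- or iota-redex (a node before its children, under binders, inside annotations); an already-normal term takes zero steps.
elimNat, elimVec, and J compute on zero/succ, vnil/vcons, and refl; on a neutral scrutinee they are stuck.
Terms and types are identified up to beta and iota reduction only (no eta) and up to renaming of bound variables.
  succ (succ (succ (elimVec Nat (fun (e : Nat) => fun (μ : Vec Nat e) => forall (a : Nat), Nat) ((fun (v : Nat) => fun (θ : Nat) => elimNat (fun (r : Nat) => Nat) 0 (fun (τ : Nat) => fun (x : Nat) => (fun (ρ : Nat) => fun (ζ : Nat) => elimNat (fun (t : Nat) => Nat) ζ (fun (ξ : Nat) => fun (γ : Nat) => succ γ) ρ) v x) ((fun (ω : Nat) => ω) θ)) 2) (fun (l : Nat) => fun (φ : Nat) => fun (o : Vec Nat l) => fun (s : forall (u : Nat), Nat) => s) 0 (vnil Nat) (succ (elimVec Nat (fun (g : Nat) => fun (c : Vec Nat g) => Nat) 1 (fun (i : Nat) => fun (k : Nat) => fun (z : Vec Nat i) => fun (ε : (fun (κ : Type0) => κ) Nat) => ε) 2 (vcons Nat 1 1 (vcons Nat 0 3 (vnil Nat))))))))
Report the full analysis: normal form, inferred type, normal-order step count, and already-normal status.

reduced normal form:
  7
type:
  Nat
steps to reach normal form (normal order): 31
started in normal form: no
first redex: an elimVec iota-redex


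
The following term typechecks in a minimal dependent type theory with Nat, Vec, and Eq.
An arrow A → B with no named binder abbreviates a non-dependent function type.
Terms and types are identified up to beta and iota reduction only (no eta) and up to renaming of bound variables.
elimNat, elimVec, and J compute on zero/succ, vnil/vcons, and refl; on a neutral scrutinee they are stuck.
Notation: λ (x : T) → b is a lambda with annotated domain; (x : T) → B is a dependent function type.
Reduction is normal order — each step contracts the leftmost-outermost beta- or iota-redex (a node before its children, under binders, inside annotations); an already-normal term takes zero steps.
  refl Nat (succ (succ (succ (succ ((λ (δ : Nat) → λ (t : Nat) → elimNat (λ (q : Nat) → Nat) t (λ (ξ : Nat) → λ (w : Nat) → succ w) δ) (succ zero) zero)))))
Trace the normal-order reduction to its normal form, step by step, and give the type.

normal-order reduction:
  refl Nat (succ (succ (succ (succ ((λ (δ : Nat) → λ (t : Nat) → elimNat (λ (q : Nat) → Nat) t (λ (ξ : Nat) → λ (w : Nat) → succ w) δ) (succ zero) zero)))))
  ~> refl Nat (succ (succ (succ (succ ((λ (δ : Nat) → elimNat (λ (t : Nat) → Nat) δ (λ (q : Nat) → λ (ξ : Nat) → succ ξ) (succ zero)) zero)))))
  ~> refl Nat (succ (succ (succ (succ (elimNat (λ (δ : Nat) → Nat) zero (λ (t : Nat) → λ (q : Nat) → succ q) (succ zero))))))
  ~> refl Nat (succ (succ (succ (succ ((λ (δ : Nat) → λ (t : Nat) → succ t) zero (elimNat (λ (q : Nat) → Nat) zero (λ (ξ : Nat) → λ (w : Nat) → succ w) zero))))))
  ~> refl Nat (succ (succ (succ (succ ((λ (δ : Nat) → succ δ) (elimNat (λ (t : Nat) → Nat) zero (λ (q : Nat) → λ (ξ : Nat) → succ ξ) zero))))))
  ~> refl Nat (succ (succ (succ (succ (succ (elimNat (λ (δ : Nat) → Nat) zero (λ (t : Nat) → λ (q : Nat) → succ q) zero))))))
  ~> refl Nat (succ (succ (succ (succ (succ zero)))))
inferred type:
  Eq Nat (succ (succ (succ (succ (succ zero))))) (succ (succ (succ (succ (succ zero)))))


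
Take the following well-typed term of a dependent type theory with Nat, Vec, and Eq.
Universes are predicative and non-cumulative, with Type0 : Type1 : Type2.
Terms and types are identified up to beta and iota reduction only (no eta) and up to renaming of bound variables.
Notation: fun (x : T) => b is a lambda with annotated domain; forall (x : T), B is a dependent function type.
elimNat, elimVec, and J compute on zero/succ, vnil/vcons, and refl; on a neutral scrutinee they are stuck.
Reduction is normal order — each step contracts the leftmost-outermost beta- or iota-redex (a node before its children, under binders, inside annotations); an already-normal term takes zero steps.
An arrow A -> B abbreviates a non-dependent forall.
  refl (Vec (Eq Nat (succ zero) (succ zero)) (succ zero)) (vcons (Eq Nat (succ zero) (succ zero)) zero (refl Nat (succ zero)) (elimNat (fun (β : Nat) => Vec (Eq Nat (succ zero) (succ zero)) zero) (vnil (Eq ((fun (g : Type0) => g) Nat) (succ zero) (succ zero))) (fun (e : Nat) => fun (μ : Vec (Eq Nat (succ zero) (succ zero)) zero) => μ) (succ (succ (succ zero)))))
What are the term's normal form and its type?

resulting normal form:
  refl (Vec (Eq Nat (succ zero) (succ zero)) (succ zero)) (vcons (Eq Nat (succ zero) (succ zero)) zero (refl Nat (succ zero)) (vnil (Eq Nat (succ zero) (succ zero))))
the term's type:
  Eq (Vec (Eq Nat (succ zero) (succ zero)) (succ zero)) (vcons (Eq Nat (succ zero) (succ zero)) zero (refl Nat (succ zero)) (vnil (Eq Nat (succ zero) (succ zero)))) (vcons (Eq Nat (succ zero) (succ zero)) zero (refl Nat (succ zero)) (vnil (Eq Nat (succ zero) (succ zero))))
observation: 11 normal-order steps separate the term from its normal form.


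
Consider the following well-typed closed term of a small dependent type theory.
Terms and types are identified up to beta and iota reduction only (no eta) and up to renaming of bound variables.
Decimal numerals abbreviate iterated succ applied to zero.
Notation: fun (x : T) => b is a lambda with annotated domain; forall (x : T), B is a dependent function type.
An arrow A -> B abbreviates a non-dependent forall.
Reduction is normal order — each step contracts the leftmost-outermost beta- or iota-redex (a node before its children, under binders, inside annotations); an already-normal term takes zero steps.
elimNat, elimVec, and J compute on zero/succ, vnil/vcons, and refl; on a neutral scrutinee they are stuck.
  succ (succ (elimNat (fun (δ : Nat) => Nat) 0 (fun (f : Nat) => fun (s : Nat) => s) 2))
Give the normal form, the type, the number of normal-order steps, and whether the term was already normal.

resulting normal form:
  2
the term's type:
  Nat
steps to reach normal form (normal order): 7
already normal: no
first redex: an elimNat iota-redex
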